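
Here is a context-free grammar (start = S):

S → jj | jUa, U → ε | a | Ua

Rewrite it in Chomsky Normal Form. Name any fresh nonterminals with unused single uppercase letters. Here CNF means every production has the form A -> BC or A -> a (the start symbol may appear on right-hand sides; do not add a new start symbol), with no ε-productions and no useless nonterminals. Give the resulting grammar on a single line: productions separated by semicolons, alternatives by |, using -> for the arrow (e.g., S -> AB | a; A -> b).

Nullable: {U}; after ε-elimination: S -> ja | jj | jUa; U -> a | Ua.
No unit productions to eliminate.
TERM: introduce B -> a, A -> j and substitute in every rule of length ≥2.
BIN: S -> AUB becomes S -> AC, C -> UB.

S -> AA | AB | AC; A -> j; B -> a; C -> UB; U -> a | UB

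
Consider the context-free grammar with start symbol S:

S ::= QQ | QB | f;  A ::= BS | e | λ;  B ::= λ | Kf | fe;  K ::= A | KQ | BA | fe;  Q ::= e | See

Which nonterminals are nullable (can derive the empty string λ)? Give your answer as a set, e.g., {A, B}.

Directly nullable (have an ε-rule): {A, B}.
K is nullable via K -> A (every symbol on the right is already known nullable).
Not nullable: Q, S — each has a terminal in every rule's right-hand side or depends on a non-nullable symbol.

{A, B, K}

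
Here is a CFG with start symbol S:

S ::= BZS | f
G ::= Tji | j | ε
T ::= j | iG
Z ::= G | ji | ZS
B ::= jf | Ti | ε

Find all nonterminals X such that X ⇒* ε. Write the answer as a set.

Directly nullable (have an ε-rule): {B, G}.
Z is nullable via Z -> G (every symbol on the right is already known nullable).
Not nullable: S, T — each has a terminal in every rule's right-hand side or depends on a non-nullable symbol.

{B, G, Z}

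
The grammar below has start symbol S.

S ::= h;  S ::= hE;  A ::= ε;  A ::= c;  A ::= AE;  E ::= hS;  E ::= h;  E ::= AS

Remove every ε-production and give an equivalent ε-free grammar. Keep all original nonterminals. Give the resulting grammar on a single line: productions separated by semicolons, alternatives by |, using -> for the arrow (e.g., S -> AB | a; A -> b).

S -> h | hE; A -> E | c | AE; E -> S | h | AS | hS

Nullable set: {A}.
Drop A -> ε.
A -> AE: A nullable, giving AE | E.
E -> AS: A nullable, giving AS | S.
Unchanged (no nullable symbols): S -> h; S -> hE; A -> c; E -> h; E -> hS.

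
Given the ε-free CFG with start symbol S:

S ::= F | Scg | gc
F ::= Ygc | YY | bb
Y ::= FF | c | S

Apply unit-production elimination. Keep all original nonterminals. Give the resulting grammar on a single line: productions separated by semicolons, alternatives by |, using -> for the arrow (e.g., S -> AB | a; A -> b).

S -> YY | bb | gc | Scg | Ygc; F -> YY | bb | Ygc; Y -> c | FF | YY | bb | gc | Scg | Ygc

Unit productions: S->F, Y->S.
Unit pairs (A ⇒* B via units): (S,F), (Y,F), (Y,S).
S: inherits non-unit rules of {F, S} → Scg | YY | Ygc | bb | gc.
F: inherits non-unit rules of {F} → YY | Ygc | bb.
Y: inherits non-unit rules of {F, S, Y} → FF | Scg | YY | Ygc | bb | c | gc.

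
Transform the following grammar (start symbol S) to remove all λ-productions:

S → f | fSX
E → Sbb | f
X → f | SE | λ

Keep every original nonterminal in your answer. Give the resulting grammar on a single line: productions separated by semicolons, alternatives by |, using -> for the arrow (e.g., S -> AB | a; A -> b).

S -> f | fS | fSX; E -> f | Sbb; X -> f | SE

Nullable set: {X}.
S -> fSX: X nullable, giving fS | fSX.
Drop X -> λ.
Unchanged (no nullable symbols): S -> f; E -> Sbb; E -> f; X -> SE; X -> f.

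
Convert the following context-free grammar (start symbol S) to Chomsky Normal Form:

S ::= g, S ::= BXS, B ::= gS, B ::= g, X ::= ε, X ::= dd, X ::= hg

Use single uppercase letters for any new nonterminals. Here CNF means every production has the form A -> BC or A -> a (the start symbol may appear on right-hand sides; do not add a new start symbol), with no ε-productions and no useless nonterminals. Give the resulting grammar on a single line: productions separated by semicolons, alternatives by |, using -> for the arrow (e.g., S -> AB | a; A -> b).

Nullable: {X}; after ε-elimination: S -> g | BS | BXS; B -> g | gS; X -> dd | hg.
No unit productions to eliminate.
TERM: introduce C -> d, A -> g, D -> h and substitute in every rule of length ≥2.
BIN: S -> BXS becomes S -> BE, E -> XS.

S -> g | BE | BS; A -> g; B -> g | AS; C -> d; D -> h; E -> XS; X -> CC | DA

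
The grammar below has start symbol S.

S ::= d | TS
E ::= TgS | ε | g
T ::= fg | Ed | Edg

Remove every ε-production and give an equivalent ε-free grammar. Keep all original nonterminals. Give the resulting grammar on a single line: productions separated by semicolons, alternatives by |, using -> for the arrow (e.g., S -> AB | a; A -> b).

Nullable set: {E}.
Drop E -> ε.
T -> Ed: E nullable, giving Ed | d.
T -> Edg: E nullable, giving Edg | dg.
Unchanged (no nullable symbols): S -> TS; S -> d; E -> TgS; E -> g; T -> fg.

S -> d | TS; E -> g | TgS; T -> d | Ed | dg | fg | Edg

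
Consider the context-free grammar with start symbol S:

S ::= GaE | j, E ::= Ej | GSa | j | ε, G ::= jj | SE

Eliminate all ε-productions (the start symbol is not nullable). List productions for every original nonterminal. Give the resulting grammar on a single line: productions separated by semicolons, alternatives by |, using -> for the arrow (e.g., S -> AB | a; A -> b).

S -> j | Ga | GaE; E -> j | Ej | GSa; G -> S | SE | jj

Nullable set: {E}.
S -> GaE: E nullable, giving Ga | GaE.
Drop E -> ε.
E -> Ej: E nullable, giving Ej | j.
G -> SE: E nullable, giving S | SE.
Unchanged (no nullable symbols): S -> j; E -> GSa; E -> j; G -> jj.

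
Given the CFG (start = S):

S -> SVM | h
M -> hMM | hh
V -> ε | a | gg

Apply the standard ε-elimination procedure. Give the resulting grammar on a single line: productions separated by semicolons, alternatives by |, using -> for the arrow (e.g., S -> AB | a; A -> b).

S -> h | SM | SVM; M -> hh | hMM; V -> a | gg

Nullable set: {V}.
S -> SVM: V nullable, giving SM | SVM.
Drop V -> ε.
Unchanged (no nullable symbols): S -> h; M -> hMM; M -> hh; V -> a; V -> gg.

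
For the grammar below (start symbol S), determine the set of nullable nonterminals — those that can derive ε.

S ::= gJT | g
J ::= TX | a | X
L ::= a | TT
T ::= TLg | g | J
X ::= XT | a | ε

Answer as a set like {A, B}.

Directly nullable (have an ε-rule): {X}.
J is nullable via J -> X (every symbol on the right is already known nullable).
T is nullable via T -> J (every symbol on the right is already known nullable).
L is nullable via L -> TT (every symbol on the right is already known nullable).
Not nullable: S — each has a terminal in every rule's right-hand side or depends on a non-nullable symbol.

{J, L, T, X}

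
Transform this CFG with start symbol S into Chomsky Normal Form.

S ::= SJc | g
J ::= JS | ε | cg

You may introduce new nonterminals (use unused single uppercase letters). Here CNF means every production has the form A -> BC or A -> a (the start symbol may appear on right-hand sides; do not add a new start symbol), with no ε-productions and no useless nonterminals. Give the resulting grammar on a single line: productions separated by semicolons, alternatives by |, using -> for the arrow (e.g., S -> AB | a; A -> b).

Nullable: {J}; after ε-elimination: S -> g | Sc | SJc; J -> S | JS | cg.
After unit-elimination: S -> g | Sc | SJc; J -> g | JS | Sc | cg | SJc.
TERM: introduce A -> c, B -> g and substitute in every rule of length ≥2.
BIN: J -> SJA becomes J -> SC, C -> JA; S -> SJA becomes S -> SD, D -> JA.

S -> g | SA | SD; A -> c; B -> g; C -> JA; D -> JA; J -> g | AB | JS | SA | SC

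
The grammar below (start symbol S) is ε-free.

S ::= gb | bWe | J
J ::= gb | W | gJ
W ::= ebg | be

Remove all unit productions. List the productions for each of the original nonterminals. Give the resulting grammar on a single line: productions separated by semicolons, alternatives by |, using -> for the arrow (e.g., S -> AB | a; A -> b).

S -> be | gJ | gb | bWe | ebg; J -> be | gJ | gb | ebg; W -> be | ebg

Unit productions: J->W, S->J.
Unit pairs (A ⇒* B via units): (J,W), (S,J), (S,W).
S: inherits non-unit rules of {J, S, W} → bWe | be | ebg | gJ | gb.
J: inherits non-unit rules of {J, W} → be | ebg | gJ | gb.
W: inherits non-unit rules of {W} → be | ebg.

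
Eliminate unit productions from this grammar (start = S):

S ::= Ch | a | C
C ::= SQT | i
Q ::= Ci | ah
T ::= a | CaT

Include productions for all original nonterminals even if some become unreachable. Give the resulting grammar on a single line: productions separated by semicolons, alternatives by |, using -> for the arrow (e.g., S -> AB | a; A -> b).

S -> a | i | Ch | SQT; C -> i | SQT; Q -> Ci | ah; T -> a | CaT

Unit productions: S->C.
Unit pairs (A ⇒* B via units): (S,C).
S: inherits non-unit rules of {C, S} → Ch | SQT | a | i.
C: inherits non-unit rules of {C} → SQT | i.
Q: inherits non-unit rules of {Q} → Ci | ah.
T: inherits non-unit rules of {T} → CaT | a.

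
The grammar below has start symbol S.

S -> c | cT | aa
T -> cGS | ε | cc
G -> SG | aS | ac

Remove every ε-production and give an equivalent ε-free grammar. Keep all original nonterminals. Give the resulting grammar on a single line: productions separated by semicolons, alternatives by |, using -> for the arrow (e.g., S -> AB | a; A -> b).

S -> c | aa | cT; G -> SG | aS | ac; T -> cc | cGS

Nullable set: {T}.
S -> cT: T nullable, giving c | cT.
Drop T -> ε.
Unchanged (no nullable symbols): S -> aa; S -> c; G -> SG; G -> aS; G -> ac; T -> cGS; T -> cc.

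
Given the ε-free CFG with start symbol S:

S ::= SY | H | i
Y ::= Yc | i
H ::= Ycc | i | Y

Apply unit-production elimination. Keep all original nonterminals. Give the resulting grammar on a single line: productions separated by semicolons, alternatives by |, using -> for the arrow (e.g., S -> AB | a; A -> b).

S -> i | SY | Yc | Ycc; H -> i | Yc | Ycc; Y -> i | Yc

Unit productions: H->Y, S->H.
Unit pairs (A ⇒* B via units): (H,Y), (S,H), (S,Y).
S: inherits non-unit rules of {H, S, Y} → SY | Yc | Ycc | i.
H: inherits non-unit rules of {H, Y} → Yc | Ycc | i.
Y: inherits non-unit rules of {Y} → Yc | i.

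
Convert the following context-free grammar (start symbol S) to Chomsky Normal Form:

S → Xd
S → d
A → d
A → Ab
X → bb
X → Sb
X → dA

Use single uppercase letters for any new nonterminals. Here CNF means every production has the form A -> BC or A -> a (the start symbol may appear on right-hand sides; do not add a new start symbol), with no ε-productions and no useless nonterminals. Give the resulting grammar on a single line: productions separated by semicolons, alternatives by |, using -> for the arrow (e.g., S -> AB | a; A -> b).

No ε-productions.
No unit productions to eliminate.
TERM: introduce B -> b, C -> d and substitute in every rule of length ≥2.

S -> d | XC; A -> d | AB; B -> b; C -> d; X -> BB | CA | SB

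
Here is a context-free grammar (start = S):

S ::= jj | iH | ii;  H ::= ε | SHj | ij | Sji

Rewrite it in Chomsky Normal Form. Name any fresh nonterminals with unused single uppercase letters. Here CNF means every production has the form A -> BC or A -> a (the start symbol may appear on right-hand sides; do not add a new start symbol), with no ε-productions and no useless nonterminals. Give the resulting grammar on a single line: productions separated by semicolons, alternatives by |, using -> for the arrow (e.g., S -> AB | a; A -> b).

Nullable: {H}; after ε-elimination: S -> i | iH | ii | jj; H -> Sj | ij | SHj | Sji.
No unit productions to eliminate.
TERM: introduce B -> i, A -> j and substitute in every rule of length ≥2.
BIN: H -> SAB becomes H -> SC, C -> AB; H -> SHA becomes H -> SD, D -> HA.

S -> i | AA | BB | BH; A -> j; B -> i; C -> AB; D -> HA; H -> BA | SA | SC | SD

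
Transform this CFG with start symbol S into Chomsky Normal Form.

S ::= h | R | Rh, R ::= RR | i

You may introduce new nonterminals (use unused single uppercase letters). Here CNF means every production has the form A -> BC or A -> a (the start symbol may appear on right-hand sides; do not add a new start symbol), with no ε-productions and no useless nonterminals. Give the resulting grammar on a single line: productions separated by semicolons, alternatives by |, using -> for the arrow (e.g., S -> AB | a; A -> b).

S -> h | i | RA | RR; A -> h; R -> i | RR

No ε-productions.
After unit-elimination: S -> h | i | RR | Rh; R -> i | RR.
TERM: introduce A -> h and substitute in every rule of length ≥2.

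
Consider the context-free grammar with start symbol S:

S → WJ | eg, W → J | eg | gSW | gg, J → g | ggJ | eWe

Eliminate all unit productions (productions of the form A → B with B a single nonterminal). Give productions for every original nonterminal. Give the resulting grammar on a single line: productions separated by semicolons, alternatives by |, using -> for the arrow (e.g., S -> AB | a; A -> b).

Unit productions: W->J.
Unit pairs (A ⇒* B via units): (W,J).
S: inherits non-unit rules of {S} → WJ | eg.
J: inherits non-unit rules of {J} → eWe | g | ggJ.
W: inherits non-unit rules of {J, W} → eWe | eg | g | gSW | gg | ggJ.

S -> WJ | eg; J -> g | eWe | ggJ; W -> g | eg | gg | eWe | gSW | ggJ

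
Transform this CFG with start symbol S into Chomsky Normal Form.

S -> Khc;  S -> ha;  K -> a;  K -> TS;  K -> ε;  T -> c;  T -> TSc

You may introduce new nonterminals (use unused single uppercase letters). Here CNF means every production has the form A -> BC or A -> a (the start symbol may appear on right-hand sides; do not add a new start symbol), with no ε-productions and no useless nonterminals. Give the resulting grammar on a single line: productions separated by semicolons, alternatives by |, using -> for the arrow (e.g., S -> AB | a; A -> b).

Nullable: {K}; after ε-elimination: S -> ha | hc | Khc; K -> a | TS; T -> c | TSc.
No unit productions to eliminate.
TERM: introduce C -> a, B -> c, A -> h and substitute in every rule of length ≥2.
BIN: S -> KAB becomes S -> KD, D -> AB; T -> TSB becomes T -> TE, E -> SB.

S -> AB | AC | KD; A -> h; B -> c; C -> a; D -> AB; E -> SB; K -> a | TS; T -> c | TE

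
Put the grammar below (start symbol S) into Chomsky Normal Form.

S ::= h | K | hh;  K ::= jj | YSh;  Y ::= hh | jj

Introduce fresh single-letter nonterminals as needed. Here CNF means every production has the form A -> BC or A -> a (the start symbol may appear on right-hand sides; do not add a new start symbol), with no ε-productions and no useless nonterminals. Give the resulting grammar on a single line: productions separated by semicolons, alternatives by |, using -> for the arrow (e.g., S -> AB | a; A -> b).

S -> h | AA | BB | YD; A -> h; B -> j; D -> SA; Y -> AA | BB

No ε-productions.
After unit-elimination: S -> h | hh | jj | YSh; K -> jj | YSh; Y -> hh | jj.
TERM: introduce A -> h, B -> j and substitute in every rule of length ≥2.
BIN: K -> YSA becomes K -> YC, C -> SA; S -> YSA becomes S -> YD, D -> SA.
Drop unreachable/unproductive: K.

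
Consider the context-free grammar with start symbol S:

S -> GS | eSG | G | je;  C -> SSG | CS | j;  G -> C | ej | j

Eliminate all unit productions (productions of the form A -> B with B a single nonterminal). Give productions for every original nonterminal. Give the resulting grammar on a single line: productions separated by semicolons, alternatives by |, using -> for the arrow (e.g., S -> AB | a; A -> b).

S -> j | CS | GS | ej | je | SSG | eSG; C -> j | CS | SSG; G -> j | CS | ej | SSG

Unit productions: G->C, S->G.
Unit pairs (A ⇒* B via units): (G,C), (S,C), (S,G).
S: inherits non-unit rules of {C, G, S} → CS | GS | SSG | eSG | ej | j | je.
C: inherits non-unit rules of {C} → CS | SSG | j.
G: inherits non-unit rules of {C, G} → CS | SSG | ej | j.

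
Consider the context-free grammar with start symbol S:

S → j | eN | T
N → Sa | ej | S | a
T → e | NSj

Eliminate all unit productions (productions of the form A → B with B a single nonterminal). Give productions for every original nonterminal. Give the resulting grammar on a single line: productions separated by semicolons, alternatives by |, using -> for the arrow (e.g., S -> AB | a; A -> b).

S -> e | j | eN | NSj; N -> a | e | j | Sa | eN | ej | NSj; T -> e | NSj

Unit productions: N->S, S->T.
Unit pairs (A ⇒* B via units): (N,S), (N,T), (S,T).
S: inherits non-unit rules of {S, T} → NSj | e | eN | j.
N: inherits non-unit rules of {N, S, T} → NSj | Sa | a | e | eN | ej | j.
T: inherits non-unit rules of {T} → NSj | e.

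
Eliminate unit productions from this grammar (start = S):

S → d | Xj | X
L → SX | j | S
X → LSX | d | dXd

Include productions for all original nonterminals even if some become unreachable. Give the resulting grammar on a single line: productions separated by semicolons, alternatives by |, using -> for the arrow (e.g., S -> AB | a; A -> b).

S -> d | Xj | LSX | dXd; L -> d | j | SX | Xj | LSX | dXd; X -> d | LSX | dXd

Unit productions: L->S, S->X.
Unit pairs (A ⇒* B via units): (L,S), (L,X), (S,X).
S: inherits non-unit rules of {S, X} → LSX | Xj | d | dXd.
L: inherits non-unit rules of {L, S, X} → LSX | SX | Xj | d | dXd | j.
X: inherits non-unit rules of {X} → LSX | d | dXd.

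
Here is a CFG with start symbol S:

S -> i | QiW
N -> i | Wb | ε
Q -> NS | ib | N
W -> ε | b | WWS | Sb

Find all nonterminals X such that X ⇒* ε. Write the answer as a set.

{N, Q, W}

Directly nullable (have an ε-rule): {N, W}.
Q is nullable via Q -> N (every symbol on the right is already known nullable).
Not nullable: S — each has a terminal in every rule's right-hand side or depends on a non-nullable symbol.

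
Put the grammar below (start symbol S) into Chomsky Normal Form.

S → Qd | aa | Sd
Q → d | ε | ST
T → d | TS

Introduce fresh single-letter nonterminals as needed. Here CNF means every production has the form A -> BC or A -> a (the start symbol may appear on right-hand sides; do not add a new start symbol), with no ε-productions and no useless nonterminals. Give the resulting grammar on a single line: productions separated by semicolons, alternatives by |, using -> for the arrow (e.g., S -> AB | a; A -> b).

Nullable: {Q}; after ε-elimination: S -> d | Qd | Sd | aa; Q -> d | ST; T -> d | TS.
No unit productions to eliminate.
TERM: introduce B -> a, A -> d and substitute in every rule of length ≥2.

S -> d | BB | QA | SA; A -> d; B -> a; Q -> d | ST; T -> d | TS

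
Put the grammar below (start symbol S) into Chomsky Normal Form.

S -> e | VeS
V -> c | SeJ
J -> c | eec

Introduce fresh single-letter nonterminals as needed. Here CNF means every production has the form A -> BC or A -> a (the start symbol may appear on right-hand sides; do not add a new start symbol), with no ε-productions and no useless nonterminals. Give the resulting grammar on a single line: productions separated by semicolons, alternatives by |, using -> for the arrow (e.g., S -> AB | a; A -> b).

No ε-productions.
No unit productions to eliminate.
TERM: introduce B -> c, A -> e and substitute in every rule of length ≥2.
BIN: J -> AAB becomes J -> AC, C -> AB; S -> VAS becomes S -> VD, D -> AS; V -> SAJ becomes V -> SE, E -> AJ.

S -> e | VD; A -> e; B -> c; C -> AB; D -> AS; E -> AJ; J -> c | AC; V -> c | SE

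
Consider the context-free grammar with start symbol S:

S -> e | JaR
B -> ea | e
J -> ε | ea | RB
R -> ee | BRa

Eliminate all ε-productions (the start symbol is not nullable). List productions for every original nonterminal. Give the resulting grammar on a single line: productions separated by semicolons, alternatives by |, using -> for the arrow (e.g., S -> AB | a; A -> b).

S -> e | aR | JaR; B -> e | ea; J -> RB | ea; R -> ee | BRa

Nullable set: {J}.
S -> JaR: J nullable, giving JaR | aR.
Drop J -> ε.
Unchanged (no nullable symbols): S -> e; B -> e; B -> ea; J -> RB; J -> ea; R -> BRa; R -> ee.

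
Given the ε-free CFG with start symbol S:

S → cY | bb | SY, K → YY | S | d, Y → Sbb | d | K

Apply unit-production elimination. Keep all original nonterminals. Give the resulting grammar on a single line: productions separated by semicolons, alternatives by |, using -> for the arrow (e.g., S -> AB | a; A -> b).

S -> SY | bb | cY; K -> d | SY | YY | bb | cY; Y -> d | SY | YY | bb | cY | Sbb

Unit productions: K->S, Y->K.
Unit pairs (A ⇒* B via units): (K,S), (Y,K), (Y,S).
S: inherits non-unit rules of {S} → SY | bb | cY.
K: inherits non-unit rules of {K, S} → SY | YY | bb | cY | d.
Y: inherits non-unit rules of {K, S, Y} → SY | Sbb | YY | bb | cY | d.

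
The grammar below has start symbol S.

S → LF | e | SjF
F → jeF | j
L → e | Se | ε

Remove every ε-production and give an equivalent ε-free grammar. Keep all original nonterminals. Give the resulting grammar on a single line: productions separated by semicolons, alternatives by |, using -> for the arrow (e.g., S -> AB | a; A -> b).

Nullable set: {L}.
S -> LF: L nullable, giving F | LF.
Drop L -> ε.
Unchanged (no nullable symbols): S -> SjF; S -> e; F -> j; F -> jeF; L -> Se; L -> e.

S -> F | e | LF | SjF; F -> j | jeF; L -> e | Se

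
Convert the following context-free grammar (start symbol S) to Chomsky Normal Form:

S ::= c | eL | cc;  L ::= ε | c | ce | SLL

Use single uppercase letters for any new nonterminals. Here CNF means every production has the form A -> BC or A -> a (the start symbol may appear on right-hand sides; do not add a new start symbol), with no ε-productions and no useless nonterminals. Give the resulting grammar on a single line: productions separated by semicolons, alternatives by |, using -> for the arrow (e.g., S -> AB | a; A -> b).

S -> c | e | AA | BL; A -> c; B -> e; C -> LL; L -> c | e | AA | AB | BL | SC | SL

Nullable: {L}; after ε-elimination: S -> c | e | cc | eL; L -> S | c | SL | ce | SLL.
After unit-elimination: S -> c | e | cc | eL; L -> c | e | SL | cc | ce | eL | SLL.
TERM: introduce A -> c, B -> e and substitute in every rule of length ≥2.
BIN: L -> SLL becomes L -> SC, C -> LL.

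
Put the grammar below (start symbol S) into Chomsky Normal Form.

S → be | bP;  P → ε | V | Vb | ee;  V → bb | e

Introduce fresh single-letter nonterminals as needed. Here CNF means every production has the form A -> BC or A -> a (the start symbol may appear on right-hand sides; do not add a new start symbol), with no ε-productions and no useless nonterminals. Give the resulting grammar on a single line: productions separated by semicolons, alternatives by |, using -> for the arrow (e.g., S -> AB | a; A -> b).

S -> b | AB | AP; A -> b; B -> e; P -> e | AA | BB | VA; V -> e | AA

Nullable: {P}; after ε-elimination: S -> b | bP | be; P -> V | Vb | ee; V -> e | bb.
After unit-elimination: S -> b | bP | be; P -> e | Vb | bb | ee; V -> e | bb.
TERM: introduce A -> b, B -> e and substitute in every rule of length ≥2.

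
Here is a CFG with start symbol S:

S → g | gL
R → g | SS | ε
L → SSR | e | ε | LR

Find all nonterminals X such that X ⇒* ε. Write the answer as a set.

Directly nullable (have an ε-rule): {L, R}.
Not nullable: S — each has a terminal in every rule's right-hand side or depends on a non-nullable symbol.

{L, R}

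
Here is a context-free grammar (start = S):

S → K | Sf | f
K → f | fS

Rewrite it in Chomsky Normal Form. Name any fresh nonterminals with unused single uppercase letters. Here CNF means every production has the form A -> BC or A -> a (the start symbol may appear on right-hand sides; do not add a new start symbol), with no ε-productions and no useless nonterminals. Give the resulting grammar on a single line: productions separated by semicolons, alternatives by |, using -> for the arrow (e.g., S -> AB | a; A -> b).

No ε-productions.
After unit-elimination: S -> f | Sf | fS; K -> f | fS.
TERM: introduce A -> f and substitute in every rule of length ≥2.
Drop unreachable/unproductive: K.

S -> f | AS | SA; A -> f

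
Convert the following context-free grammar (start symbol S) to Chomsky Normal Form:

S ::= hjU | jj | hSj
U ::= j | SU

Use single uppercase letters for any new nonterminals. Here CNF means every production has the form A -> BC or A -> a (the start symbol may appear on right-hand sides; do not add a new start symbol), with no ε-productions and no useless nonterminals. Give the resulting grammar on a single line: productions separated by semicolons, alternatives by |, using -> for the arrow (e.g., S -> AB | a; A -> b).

No ε-productions.
No unit productions to eliminate.
TERM: introduce A -> h, B -> j and substitute in every rule of length ≥2.
BIN: S -> ABU becomes S -> AC, C -> BU; S -> ASB becomes S -> AD, D -> SB.

S -> AC | AD | BB; A -> h; B -> j; C -> BU; D -> SB; U -> j | SU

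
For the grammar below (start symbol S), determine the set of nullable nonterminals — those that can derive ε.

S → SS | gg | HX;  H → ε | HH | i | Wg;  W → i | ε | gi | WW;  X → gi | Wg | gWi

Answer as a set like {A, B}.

{H, W}

Directly nullable (have an ε-rule): {H, W}.
Not nullable: S, X — each has a terminal in every rule's right-hand side or depends on a non-nullable symbol.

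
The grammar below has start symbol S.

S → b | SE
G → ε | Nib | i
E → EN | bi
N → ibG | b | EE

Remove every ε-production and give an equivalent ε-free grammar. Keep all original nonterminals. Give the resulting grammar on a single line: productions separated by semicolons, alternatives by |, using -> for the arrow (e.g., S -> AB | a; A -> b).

Nullable set: {G}.
Drop G -> ε.
N -> ibG: G nullable, giving ib | ibG.
Unchanged (no nullable symbols): S -> SE; S -> b; E -> EN; E -> bi; G -> Nib; G -> i; N -> EE; N -> b.

S -> b | SE; E -> EN | bi; G -> i | Nib; N -> b | EE | ib | ibG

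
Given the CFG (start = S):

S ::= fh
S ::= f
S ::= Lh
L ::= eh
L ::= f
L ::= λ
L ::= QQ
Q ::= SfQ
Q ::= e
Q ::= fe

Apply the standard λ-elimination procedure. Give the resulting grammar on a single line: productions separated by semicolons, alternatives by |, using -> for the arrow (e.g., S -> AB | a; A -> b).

S -> f | h | Lh | fh; L -> f | QQ | eh; Q -> e | fe | SfQ

Nullable set: {L}.
S -> Lh: L nullable, giving Lh | h.
Drop L -> λ.
Unchanged (no nullable symbols): S -> f; S -> fh; L -> QQ; L -> eh; L -> f; Q -> SfQ; Q -> e; Q -> fe.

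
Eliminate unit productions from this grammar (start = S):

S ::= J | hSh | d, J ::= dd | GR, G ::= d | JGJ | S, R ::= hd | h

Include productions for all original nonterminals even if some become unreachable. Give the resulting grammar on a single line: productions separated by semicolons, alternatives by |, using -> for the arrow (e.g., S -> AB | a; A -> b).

Unit productions: G->S, S->J.
Unit pairs (A ⇒* B via units): (G,J), (G,S), (S,J).
S: inherits non-unit rules of {J, S} → GR | d | dd | hSh.
G: inherits non-unit rules of {G, J, S} → GR | JGJ | d | dd | hSh.
J: inherits non-unit rules of {J} → GR | dd.
R: inherits non-unit rules of {R} → h | hd.

S -> d | GR | dd | hSh; G -> d | GR | dd | JGJ | hSh; J -> GR | dd; R -> h | hd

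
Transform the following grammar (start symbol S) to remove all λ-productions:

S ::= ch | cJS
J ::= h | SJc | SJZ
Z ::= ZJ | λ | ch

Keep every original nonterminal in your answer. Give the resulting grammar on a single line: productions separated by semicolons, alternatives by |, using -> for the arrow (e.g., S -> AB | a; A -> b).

S -> ch | cJS; J -> h | SJ | SJZ | SJc; Z -> J | ZJ | ch

Nullable set: {Z}.
J -> SJZ: Z nullable, giving SJ | SJZ.
Drop Z -> λ.
Z -> ZJ: Z nullable, giving J | ZJ.
Unchanged (no nullable symbols): S -> cJS; S -> ch; J -> SJc; J -> h; Z -> ch.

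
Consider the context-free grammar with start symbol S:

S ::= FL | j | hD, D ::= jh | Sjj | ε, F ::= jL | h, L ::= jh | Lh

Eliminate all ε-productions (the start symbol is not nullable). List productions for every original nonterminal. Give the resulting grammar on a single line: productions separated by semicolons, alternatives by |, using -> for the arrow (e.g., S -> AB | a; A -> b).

S -> h | j | FL | hD; D -> jh | Sjj; F -> h | jL; L -> Lh | jh

Nullable set: {D}.
S -> hD: D nullable, giving h | hD.
Drop D -> ε.
Unchanged (no nullable symbols): S -> FL; S -> j; D -> Sjj; D -> jh; F -> h; F -> jL; L -> Lh; L -> jh.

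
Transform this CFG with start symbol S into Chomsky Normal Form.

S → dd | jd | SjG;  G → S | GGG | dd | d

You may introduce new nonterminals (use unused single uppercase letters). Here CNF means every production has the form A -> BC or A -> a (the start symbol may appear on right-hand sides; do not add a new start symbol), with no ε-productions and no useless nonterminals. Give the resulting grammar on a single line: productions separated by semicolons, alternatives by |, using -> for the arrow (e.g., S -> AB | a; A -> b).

S -> AB | BB | SE; A -> j; B -> d; C -> GG; D -> AG; E -> AG; G -> d | AB | BB | GC | SD

No ε-productions.
After unit-elimination: S -> dd | jd | SjG; G -> d | dd | jd | GGG | SjG.
TERM: introduce B -> d, A -> j and substitute in every rule of length ≥2.
BIN: G -> GGG becomes G -> GC, C -> GG; G -> SAG becomes G -> SD, D -> AG; S -> SAG becomes S -> SE, E -> AG.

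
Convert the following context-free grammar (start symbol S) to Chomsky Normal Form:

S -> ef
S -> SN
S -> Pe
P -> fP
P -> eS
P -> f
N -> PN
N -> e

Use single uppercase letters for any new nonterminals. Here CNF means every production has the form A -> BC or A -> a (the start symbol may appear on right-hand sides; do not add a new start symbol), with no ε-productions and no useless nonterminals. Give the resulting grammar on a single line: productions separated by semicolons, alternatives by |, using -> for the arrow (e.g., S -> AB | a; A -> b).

No ε-productions.
No unit productions to eliminate.
TERM: introduce A -> e, B -> f and substitute in every rule of length ≥2.

S -> AB | PA | SN; A -> e; B -> f; N -> e | PN; P -> f | AS | BP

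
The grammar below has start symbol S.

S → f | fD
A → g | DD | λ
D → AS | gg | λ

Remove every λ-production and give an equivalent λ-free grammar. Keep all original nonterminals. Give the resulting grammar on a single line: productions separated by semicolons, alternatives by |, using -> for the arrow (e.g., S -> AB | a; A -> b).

Nullable set: {A, D}.
S -> fD: D nullable, giving f | fD.
Drop A -> λ.
A -> DD: D, D nullable, giving D | DD.
Drop D -> λ.
D -> AS: A nullable, giving AS | S.
Unchanged (no nullable symbols): S -> f; A -> g; D -> gg.

S -> f | fD; A -> D | g | DD; D -> S | AS | gg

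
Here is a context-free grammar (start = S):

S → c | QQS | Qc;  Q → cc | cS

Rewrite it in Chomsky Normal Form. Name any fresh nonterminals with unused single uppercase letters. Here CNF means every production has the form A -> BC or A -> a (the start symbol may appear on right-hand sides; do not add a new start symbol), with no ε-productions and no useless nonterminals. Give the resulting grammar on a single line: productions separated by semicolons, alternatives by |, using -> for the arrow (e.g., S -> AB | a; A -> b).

No ε-productions.
No unit productions to eliminate.
TERM: introduce A -> c and substitute in every rule of length ≥2.
BIN: S -> QQS becomes S -> QB, B -> QS.

S -> c | QA | QB; A -> c; B -> QS; Q -> AA | AS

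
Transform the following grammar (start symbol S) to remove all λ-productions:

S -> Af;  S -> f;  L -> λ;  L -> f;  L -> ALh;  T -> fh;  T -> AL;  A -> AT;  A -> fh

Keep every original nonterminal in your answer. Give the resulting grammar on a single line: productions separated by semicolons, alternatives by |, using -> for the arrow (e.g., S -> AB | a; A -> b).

Nullable set: {L}.
Drop L -> λ.
L -> ALh: L nullable, giving ALh | Ah.
T -> AL: L nullable, giving A | AL.
Unchanged (no nullable symbols): S -> Af; S -> f; A -> AT; A -> fh; L -> f; T -> fh.

S -> f | Af; A -> AT | fh; L -> f | Ah | ALh; T -> A | AL | fh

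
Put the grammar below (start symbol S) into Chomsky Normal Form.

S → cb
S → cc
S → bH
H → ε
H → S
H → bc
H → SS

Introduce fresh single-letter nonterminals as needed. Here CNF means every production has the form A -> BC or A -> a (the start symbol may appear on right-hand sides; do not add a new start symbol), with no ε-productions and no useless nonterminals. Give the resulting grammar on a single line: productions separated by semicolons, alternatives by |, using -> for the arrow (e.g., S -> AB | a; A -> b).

S -> b | AH | BA | BB; A -> b; B -> c; H -> b | AB | AH | BA | BB | SS

Nullable: {H}; after ε-elimination: S -> b | bH | cb | cc; H -> S | SS | bc.
After unit-elimination: S -> b | bH | cb | cc; H -> b | SS | bH | bc | cb | cc.
TERM: introduce A -> b, B -> c and substitute in every rule of length ≥2.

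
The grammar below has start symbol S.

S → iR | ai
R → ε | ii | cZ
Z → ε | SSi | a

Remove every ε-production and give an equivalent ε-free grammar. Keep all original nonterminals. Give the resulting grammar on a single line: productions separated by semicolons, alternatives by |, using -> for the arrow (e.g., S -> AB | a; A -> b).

S -> i | ai | iR; R -> c | cZ | ii; Z -> a | SSi

Nullable set: {R, Z}.
S -> iR: R nullable, giving i | iR.
Drop R -> ε.
R -> cZ: Z nullable, giving c | cZ.
Drop Z -> ε.
Unchanged (no nullable symbols): S -> ai; R -> ii; Z -> SSi; Z -> a.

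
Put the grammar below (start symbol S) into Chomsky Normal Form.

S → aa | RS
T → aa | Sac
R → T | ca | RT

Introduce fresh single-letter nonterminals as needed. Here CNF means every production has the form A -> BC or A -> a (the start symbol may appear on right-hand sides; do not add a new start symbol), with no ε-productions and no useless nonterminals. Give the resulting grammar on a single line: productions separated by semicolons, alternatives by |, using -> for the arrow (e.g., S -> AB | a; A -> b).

No ε-productions.
After unit-elimination: S -> RS | aa; R -> RT | aa | ca | Sac; T -> aa | Sac.
TERM: introduce A -> a, B -> c and substitute in every rule of length ≥2.
BIN: R -> SAB becomes R -> SC, C -> AB; T -> SAB becomes T -> SD, D -> AB.

S -> AA | RS; A -> a; B -> c; C -> AB; D -> AB; R -> AA | BA | RT | SC; T -> AA | SD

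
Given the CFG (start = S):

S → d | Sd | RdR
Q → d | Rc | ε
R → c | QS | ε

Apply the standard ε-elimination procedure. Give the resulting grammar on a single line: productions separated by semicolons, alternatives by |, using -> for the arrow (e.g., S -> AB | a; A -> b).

Nullable set: {Q, R}.
S -> RdR: R, R nullable, giving Rd | RdR | d | dR.
Drop Q -> ε.
Q -> Rc: R nullable, giving Rc | c.
Drop R -> ε.
R -> QS: Q nullable, giving QS | S.
Unchanged (no nullable symbols): S -> Sd; S -> d; Q -> d; R -> c.

S -> d | Rd | Sd | dR | RdR; Q -> c | d | Rc; R -> S | c | QS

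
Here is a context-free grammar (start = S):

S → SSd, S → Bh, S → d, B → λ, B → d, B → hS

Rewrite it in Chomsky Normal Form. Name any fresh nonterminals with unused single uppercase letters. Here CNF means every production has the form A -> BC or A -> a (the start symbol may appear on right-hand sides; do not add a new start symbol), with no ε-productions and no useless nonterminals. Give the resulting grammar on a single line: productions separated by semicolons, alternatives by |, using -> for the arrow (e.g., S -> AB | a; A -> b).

S -> d | h | BA | SD; A -> h; B -> d | AS; C -> d; D -> SC

Nullable: {B}; after ε-elimination: S -> d | h | Bh | SSd; B -> d | hS.
No unit productions to eliminate.
TERM: introduce C -> d, A -> h and substitute in every rule of length ≥2.
BIN: S -> SSC becomes S -> SD, D -> SC.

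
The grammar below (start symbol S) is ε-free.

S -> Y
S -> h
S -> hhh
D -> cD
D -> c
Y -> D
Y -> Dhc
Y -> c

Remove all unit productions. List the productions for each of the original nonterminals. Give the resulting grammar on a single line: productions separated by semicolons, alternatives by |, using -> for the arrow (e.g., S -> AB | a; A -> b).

Unit productions: S->Y, Y->D.
Unit pairs (A ⇒* B via units): (S,D), (S,Y), (Y,D).
S: inherits non-unit rules of {D, S, Y} → Dhc | c | cD | h | hhh.
D: inherits non-unit rules of {D} → c | cD.
Y: inherits non-unit rules of {D, Y} → Dhc | c | cD.

S -> c | h | cD | Dhc | hhh; D -> c | cD; Y -> c | cD | Dhc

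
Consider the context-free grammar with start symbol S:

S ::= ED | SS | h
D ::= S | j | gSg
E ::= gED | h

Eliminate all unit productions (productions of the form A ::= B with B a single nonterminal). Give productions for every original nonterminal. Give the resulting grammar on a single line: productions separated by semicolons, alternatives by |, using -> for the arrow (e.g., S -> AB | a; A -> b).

S -> h | ED | SS; D -> h | j | ED | SS | gSg; E -> h | gED

Unit productions: D->S.
Unit pairs (A ⇒* B via units): (D,S).
S: inherits non-unit rules of {S} → ED | SS | h.
D: inherits non-unit rules of {D, S} → ED | SS | gSg | h | j.
E: inherits non-unit rules of {E} → gED | h.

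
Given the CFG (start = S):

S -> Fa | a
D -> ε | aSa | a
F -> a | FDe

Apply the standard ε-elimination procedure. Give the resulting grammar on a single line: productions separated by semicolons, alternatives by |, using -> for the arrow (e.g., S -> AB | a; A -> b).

S -> a | Fa; D -> a | aSa; F -> a | Fe | FDe

Nullable set: {D}.
Drop D -> ε.
F -> FDe: D nullable, giving FDe | Fe.
Unchanged (no nullable symbols): S -> Fa; S -> a; D -> a; D -> aSa; F -> a.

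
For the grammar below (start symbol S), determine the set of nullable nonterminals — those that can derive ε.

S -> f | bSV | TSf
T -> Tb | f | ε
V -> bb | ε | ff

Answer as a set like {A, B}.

{T, V}

Directly nullable (have an ε-rule): {T, V}.
Not nullable: S — each has a terminal in every rule's right-hand side or depends on a non-nullable symbol.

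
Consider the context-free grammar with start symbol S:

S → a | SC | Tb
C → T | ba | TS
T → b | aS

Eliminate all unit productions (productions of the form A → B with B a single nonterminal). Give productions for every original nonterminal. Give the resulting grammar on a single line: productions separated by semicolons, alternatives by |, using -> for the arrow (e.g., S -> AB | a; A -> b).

Unit productions: C->T.
Unit pairs (A ⇒* B via units): (C,T).
S: inherits non-unit rules of {S} → SC | Tb | a.
C: inherits non-unit rules of {C, T} → TS | aS | b | ba.
T: inherits non-unit rules of {T} → aS | b.

S -> a | SC | Tb; C -> b | TS | aS | ba; T -> b | aS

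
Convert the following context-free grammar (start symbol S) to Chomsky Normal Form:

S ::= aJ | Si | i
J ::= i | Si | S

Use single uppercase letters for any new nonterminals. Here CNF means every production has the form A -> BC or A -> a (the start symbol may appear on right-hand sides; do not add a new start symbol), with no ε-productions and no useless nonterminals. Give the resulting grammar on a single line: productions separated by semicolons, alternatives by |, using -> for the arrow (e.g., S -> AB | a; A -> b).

No ε-productions.
After unit-elimination: S -> i | Si | aJ; J -> i | Si | aJ.
TERM: introduce B -> a, A -> i and substitute in every rule of length ≥2.

S -> i | BJ | SA; A -> i; B -> a; J -> i | BJ | SA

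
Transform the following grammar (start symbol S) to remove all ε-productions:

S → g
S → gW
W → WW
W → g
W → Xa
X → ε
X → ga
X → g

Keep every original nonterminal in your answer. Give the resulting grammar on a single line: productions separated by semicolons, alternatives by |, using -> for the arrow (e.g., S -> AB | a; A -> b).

Nullable set: {X}.
W -> Xa: X nullable, giving Xa | a.
Drop X -> ε.
Unchanged (no nullable symbols): S -> g; S -> gW; W -> WW; W -> g; X -> g; X -> ga.

S -> g | gW; W -> a | g | WW | Xa; X -> g | ga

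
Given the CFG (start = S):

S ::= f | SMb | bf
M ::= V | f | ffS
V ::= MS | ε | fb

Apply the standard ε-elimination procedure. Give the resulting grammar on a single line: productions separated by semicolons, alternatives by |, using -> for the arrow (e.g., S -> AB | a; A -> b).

S -> f | Sb | bf | SMb; M -> V | f | ffS; V -> S | MS | fb

Nullable set: {M, V}.
S -> SMb: M nullable, giving SMb | Sb.
M -> V: V nullable, giving V.
Drop V -> ε.
V -> MS: M nullable, giving MS | S.
Unchanged (no nullable symbols): S -> bf; S -> f; M -> f; M -> ffS; V -> fb.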